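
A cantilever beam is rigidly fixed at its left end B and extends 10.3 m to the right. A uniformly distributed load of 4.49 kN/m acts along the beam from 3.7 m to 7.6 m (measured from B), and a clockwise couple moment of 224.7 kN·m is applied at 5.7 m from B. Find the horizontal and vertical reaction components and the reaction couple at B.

B_x = 0, B_y = 17.51 kN, M_B = 323.6 kN·m

Resultant of the distributed load: 4.49 × 3.9 = 17.511 kN at 5.65 m from B.
ΣF_x = 0: B_x = 0.
ΣF_y = 0: B_y − 4.49·3.9 = 0 → B_y = 17.51 kN.
ΣM about B: M_B − (4.49·3.9)·5.65 − 224.7 = 0 → M_B = 323.6 kN·m.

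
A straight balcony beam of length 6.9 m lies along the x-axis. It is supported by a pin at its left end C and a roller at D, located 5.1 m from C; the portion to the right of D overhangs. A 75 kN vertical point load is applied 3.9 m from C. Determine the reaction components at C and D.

C_x = 0, C_y = 17.65 kN, D_y = 57.35 kN

ΣM about C: D_y·5.1 − 75·3.9 = 0 → D_y = 292.5/5.1 = 57.3529 ≈ 57.35 kN.
ΣF_y = 0: C_y + 57.3529 − 75 = 0 → C_y = 17.65 kN.
ΣF_x = 0: no horizontal applied forces, so C_x = 0.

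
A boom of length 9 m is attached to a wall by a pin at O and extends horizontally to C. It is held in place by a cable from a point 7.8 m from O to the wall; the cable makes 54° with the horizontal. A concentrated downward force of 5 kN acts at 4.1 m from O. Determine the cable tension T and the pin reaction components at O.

ΣM about O: T·sin54°·7.8 − 5·4.1 = 0 → T = 20.5/(7.8·0.809017) = 3.24864 ≈ 3.249 kN.
ΣF_x = 0: O_x − T·cos54° = 0 → O_x = 3.24864 × 0.587785 = 1.910 kN.
ΣF_y = 0: O_y + T·sin54° − 5 = 0 → O_y = 5 − 3.24864 × 0.809017 = 2.372 kN.

T = 3.249 kN, O_x = 1.910 kN, O_y = 2.372 kN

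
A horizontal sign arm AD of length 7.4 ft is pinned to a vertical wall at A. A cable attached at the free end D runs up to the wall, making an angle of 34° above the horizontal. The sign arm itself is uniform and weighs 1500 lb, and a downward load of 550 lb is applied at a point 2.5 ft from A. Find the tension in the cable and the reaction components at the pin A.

ΣM about A: T·sin34°·7.4 − 1500·3.7 − 550·2.5 = 0 → T = 6925/(7.4·0.559193) = 1673.5 ≈ 1674 lb.
ΣF_x = 0: A_x − T·cos34° = 0 → A_x = 1673.5 × 0.829038 = 1387 lb.
ΣF_y = 0: A_y + T·sin34° − 1500 − 550 = 0 → A_y = 2050 − 1673.5 × 0.559193 = 1114 lb.

T = 1674 lb, A_x = 1387 lb, A_y = 1114 lb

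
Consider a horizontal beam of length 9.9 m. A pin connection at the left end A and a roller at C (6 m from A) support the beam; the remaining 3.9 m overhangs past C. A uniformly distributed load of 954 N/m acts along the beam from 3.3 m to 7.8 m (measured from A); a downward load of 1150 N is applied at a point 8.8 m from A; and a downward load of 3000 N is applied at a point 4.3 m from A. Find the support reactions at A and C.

Resultant of the distributed load: 954 × 4.5 = 4293 N at 5.55 m from A.
ΣM about A: C_y·6 − (954·4.5)·5.55 − 1150·8.8 − 3000·4.3 = 0 → C_y = 46846.15/6 = 7807.69 ≈ 7808 N.
ΣF_y = 0: A_y + 7807.69 − 954·4.5 − 1150 − 3000 = 0 → A_y = 635.3 N.
ΣF_x = 0: no horizontal applied forces, so A_x = 0.

A_x = 0, A_y = 635.3 N, C_y = 7808 N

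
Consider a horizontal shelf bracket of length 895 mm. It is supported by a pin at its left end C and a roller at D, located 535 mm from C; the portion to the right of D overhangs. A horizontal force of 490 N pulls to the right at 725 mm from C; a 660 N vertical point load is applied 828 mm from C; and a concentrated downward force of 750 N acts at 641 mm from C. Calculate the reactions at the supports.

C_x = -490.0 N, C_y = -510.1 N, D_y = 1920 N

ΣM about C: D_y·535 − 660·828 − 750·641 = 0 → D_y = 1027230/535 = 1920.06 ≈ 1920 N.
ΣF_y = 0: C_y + 1920.06 − 660 − 750 = 0 → C_y = -510.1 N.
ΣF_x = 0: C_x + 490 = 0 → C_x = -490.0 N.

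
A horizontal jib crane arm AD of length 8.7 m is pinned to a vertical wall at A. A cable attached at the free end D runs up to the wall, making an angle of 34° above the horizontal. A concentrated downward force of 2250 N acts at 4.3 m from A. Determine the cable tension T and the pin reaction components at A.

ΣM about A: T·sin34°·8.7 − 2250·4.3 = 0 → T = 9675/(8.7·0.559193) = 1988.7 ≈ 1989 N.
ΣF_x = 0: A_x − T·cos34° = 0 → A_x = 1988.7 × 0.829038 = 1649 N.
ΣF_y = 0: A_y + T·sin34° − 2250 = 0 → A_y = 2250 − 1988.7 × 0.559193 = 1138 N.

T = 1989 N, A_x = 1649 N, A_y = 1138 N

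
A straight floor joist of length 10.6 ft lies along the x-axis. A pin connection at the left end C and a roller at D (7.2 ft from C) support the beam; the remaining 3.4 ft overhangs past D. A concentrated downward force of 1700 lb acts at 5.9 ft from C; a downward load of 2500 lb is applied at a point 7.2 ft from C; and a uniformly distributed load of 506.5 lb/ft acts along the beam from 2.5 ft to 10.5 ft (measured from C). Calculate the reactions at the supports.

Resultant of the distributed load: 506.5 × 8 = 4052 lb at 6.5 ft from C.
Taking moments about C: D_y·7.2 − 1700·5.9 − 2500·7.2 − (506.5·8)·6.5 = 0 → D_y = 54368/7.2 = 7551.11 ≈ 7551 lb.
ΣF_y = 0: C_y + 7551.11 − 1700 − 2500 − 506.5·8 = 0 → C_y = 700.9 lb.
ΣF_x = 0: no horizontal applied forces, so C_x = 0.

C_x = 0, C_y = 700.9 lb, D_y = 7551 lb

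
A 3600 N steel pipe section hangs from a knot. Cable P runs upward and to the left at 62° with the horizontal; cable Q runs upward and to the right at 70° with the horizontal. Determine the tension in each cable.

ΣF_x = 0: −T_P·cos62° + T_Q·cos70° = 0 → T_Q = 1.37264·T_P.
ΣF_y = 0: T_P·sin62° + T_Q·sin70° = 3600.
Substitute: T_P·(0.882948 + 1.37264·0.939693) = 3600 → T_P = 1656.84 ≈ 1657 N.
Then T_Q = 1.37264 × 1656.84 = 2274 N.

T_P = 1657 N, T_Q = 2274 N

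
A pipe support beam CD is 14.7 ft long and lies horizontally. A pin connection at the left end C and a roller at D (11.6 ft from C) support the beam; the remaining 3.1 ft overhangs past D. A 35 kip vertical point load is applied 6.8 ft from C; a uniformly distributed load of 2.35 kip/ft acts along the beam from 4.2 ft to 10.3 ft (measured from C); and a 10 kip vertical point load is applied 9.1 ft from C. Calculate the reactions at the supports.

C_x = 0, C_y = 22.01 kip, D_y = 37.32 kip

Resultant of the distributed load: 2.35 × 6.1 = 14.335 kip at 7.25 ft from C.
Moments about C: D_y·11.6 − 35·6.8 − (2.35·6.1)·7.25 − 10·9.1 = 0 → D_y = 432.92875/11.6 = 37.3214 ≈ 37.32 kip.
ΣF_y = 0: C_y + 37.3214 − 35 − 2.35·6.1 − 10 = 0 → C_y = 22.01 kip.
ΣF_x = 0: no horizontal applied forces, so C_x = 0.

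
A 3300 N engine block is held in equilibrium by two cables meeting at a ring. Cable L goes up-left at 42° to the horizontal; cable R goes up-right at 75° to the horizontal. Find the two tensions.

ΣF_x = 0: −T_L·cos42° + T_R·cos75° = 0 → T_R = 2.87129·T_L.
ΣF_y = 0: T_L·sin42° + T_R·sin75° = 3300.
Substitute: T_L·(0.669131 + 2.87129·0.965926) = 3300 → T_L = 958.582 ≈ 958.6 N.
Then T_R = 2.87129 × 958.582 = 2752 N.

T_L = 958.6 N, T_R = 2752 N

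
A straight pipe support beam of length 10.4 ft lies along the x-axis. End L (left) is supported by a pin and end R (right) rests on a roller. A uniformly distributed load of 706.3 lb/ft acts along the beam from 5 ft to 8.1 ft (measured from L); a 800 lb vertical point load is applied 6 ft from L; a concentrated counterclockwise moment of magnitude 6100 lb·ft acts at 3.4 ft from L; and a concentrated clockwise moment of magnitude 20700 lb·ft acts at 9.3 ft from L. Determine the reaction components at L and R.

L_x = 0, L_y = -254.8 lb, R_y = 3244 lb

Resultant of the distributed load: 706.3 × 3.1 = 2189.53 lb at 6.55 ft from L.
ΣM about L: R_y·10.4 − (706.3·3.1)·6.55 − 800·6 + 6100 − 20700 = 0 → R_y = 33741.4215/10.4 = 3244.37 ≈ 3244 lb.
ΣF_y = 0: L_y + 3244.37 − 706.3·3.1 − 800 = 0 → L_y = -254.8 lb.
ΣF_x = 0: no horizontal applied forces, so L_x = 0.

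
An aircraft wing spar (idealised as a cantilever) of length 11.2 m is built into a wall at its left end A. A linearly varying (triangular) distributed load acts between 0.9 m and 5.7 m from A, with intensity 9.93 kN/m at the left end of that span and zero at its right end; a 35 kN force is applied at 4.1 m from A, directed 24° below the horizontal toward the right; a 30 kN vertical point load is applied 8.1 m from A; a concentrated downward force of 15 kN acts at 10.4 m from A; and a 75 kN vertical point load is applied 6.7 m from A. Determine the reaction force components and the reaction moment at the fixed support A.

Resultant of the triangular load: ½ × 9.93 × 4.8 = 23.832 kN, acting at 2.5 m from A (one-third of the span from the peak).
ΣF_x = 0: A_x + 35·cos24° = 0 → A_x = -31.97 kN.
ΣF_y = 0: A_y − ½·9.93·4.8 − 35·sin24° − 30 − 15 − 75 = 0 → A_y = 158.1 kN.
ΣM about A: M_A − (½·9.93·4.8)·2.5 − 35·sin24°·4.1 − 30·8.1 − 15·10.4 − 75·6.7 = 0 → M_A = 1019 kN·m.

A_x = -31.97 kN, A_y = 158.1 kN, M_A = 1019 kN·m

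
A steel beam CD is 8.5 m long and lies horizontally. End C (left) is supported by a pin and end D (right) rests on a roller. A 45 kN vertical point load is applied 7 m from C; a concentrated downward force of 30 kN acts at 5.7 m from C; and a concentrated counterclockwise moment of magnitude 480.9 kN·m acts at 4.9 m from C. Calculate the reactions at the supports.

C_x = 0, C_y = 74.40 kN, D_y = 0.6000 kN

Taking moments about C: D_y·8.5 − 45·7 − 30·5.7 + 480.9 = 0 → D_y = 5.1/8.5 = 0.6000 kN.
ΣF_y = 0: C_y + 0.6 − 45 − 30 = 0 → C_y = 74.40 kN.
ΣF_x = 0: no horizontal applied forces, so C_x = 0.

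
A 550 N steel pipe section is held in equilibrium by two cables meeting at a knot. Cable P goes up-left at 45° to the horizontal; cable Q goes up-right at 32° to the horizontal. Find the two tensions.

T_P = 478.7 N, T_Q = 399.1 N

ΣF_x = 0: −T_P·cos45° + T_Q·cos32° = 0 → T_Q = 0.833805·T_P.
ΣF_y = 0: T_P·sin45° + T_Q·sin32° = 550.
Substitute: T_P·(0.707107 + 0.833805·0.529919) = 550 → T_P = 478.695 ≈ 478.7 N.
Then T_Q = 0.833805 × 478.695 = 399.1 N.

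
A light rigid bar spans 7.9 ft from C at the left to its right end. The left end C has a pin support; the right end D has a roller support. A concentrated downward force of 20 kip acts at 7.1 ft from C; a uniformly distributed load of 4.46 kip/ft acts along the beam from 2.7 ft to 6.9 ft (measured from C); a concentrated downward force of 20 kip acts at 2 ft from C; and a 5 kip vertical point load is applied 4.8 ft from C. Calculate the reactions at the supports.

Resultant of the distributed load: 4.46 × 4.2 = 18.732 kip at 4.8 ft from C.
ΣM about C: D_y·7.9 − 20·7.1 − (4.46·4.2)·4.8 − 20·2 − 5·4.8 = 0 → D_y = 295.9136/7.9 = 37.4574 ≈ 37.46 kip.
ΣF_y = 0: C_y + 37.4574 − 20 − 4.46·4.2 − 20 − 5 = 0 → C_y = 26.27 kip.
ΣF_x = 0: no horizontal applied forces, so C_x = 0.

C_x = 0, C_y = 26.27 kip, D_y = 37.46 kip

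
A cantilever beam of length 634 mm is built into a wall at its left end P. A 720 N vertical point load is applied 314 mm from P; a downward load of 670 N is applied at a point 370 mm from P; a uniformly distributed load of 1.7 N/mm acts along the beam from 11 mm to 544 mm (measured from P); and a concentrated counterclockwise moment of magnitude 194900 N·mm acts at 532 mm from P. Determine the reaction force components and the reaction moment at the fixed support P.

P_x = 0, P_y = 2296 N, M_P = 530500 N·mm

Resultant of the distributed load: 1.7 × 533 = 906.1 N at 277.5 mm from P.
ΣF_x = 0: P_x = 0.
ΣF_y = 0: P_y − 720 − 670 − 1.7·533 = 0 → P_y = 2296 N.
ΣM about P: M_P − 720·314 − 670·370 − (1.7·533)·277.5 + 194900 = 0 → M_P = 530500 N·mm.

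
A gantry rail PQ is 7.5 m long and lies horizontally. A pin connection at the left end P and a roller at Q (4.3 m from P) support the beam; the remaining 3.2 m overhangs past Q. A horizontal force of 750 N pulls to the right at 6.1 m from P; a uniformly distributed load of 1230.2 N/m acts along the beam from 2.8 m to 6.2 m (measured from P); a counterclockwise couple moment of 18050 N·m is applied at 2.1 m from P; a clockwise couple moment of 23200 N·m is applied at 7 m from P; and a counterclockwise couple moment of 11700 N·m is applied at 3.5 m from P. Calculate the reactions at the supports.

Resultant of the distributed load: 1230.2 × 3.4 = 4182.68 N at 4.5 m from P.
Taking moments about P: Q_y·4.3 − (1230.2·3.4)·4.5 + 18050 − 23200 + 11700 = 0 → Q_y = 12272.06/4.3 = 2853.97 ≈ 2854 N.
ΣF_y = 0: P_y + 2853.97 − 1230.2·3.4 = 0 → P_y = 1329 N.
ΣF_x = 0: P_x + 750 = 0 → P_x = -750.0 N.

P_x = -750.0 N, P_y = 1329 N, Q_y = 2854 N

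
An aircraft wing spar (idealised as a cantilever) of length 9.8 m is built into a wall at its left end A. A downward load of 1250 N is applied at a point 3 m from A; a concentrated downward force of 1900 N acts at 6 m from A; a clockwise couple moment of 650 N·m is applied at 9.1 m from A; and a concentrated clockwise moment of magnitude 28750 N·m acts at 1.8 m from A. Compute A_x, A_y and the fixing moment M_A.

ΣF_x = 0: A_x = 0.
ΣF_y = 0: A_y − 1250 − 1900 = 0 → A_y = 3150 N.
ΣM about A: M_A − 1250·3 − 1900·6 − 650 − 28750 = 0 → M_A = 44550 N·m.

A_x = 0, A_y = 3150 N, M_A = 44550 N·m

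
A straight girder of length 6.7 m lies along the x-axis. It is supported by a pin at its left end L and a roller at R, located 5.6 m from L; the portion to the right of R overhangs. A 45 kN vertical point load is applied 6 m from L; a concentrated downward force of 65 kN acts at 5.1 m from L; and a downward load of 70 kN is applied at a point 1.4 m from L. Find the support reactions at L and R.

Taking moments about L: R_y·5.6 − 45·6 − 65·5.1 − 70·1.4 = 0 → R_y = 699.5/5.6 = 124.911 ≈ 124.9 kN.
ΣF_y = 0: L_y + 124.911 − 45 − 65 − 70 = 0 → L_y = 55.09 kN.
ΣF_x = 0: no horizontal applied forces, so L_x = 0.

L_x = 0, L_y = 55.09 kN, R_y = 124.9 kN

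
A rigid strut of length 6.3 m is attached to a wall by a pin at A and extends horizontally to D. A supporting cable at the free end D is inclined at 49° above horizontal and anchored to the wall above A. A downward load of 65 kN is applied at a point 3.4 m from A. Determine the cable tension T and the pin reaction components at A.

ΣM about A: T·sin49°·6.3 − 65·3.4 = 0 → T = 221/(6.3·0.75471) = 46.4806 ≈ 46.48 kN.
ΣF_x = 0: A_x − T·cos49° = 0 → A_x = 46.4806 × 0.656059 = 30.49 kN.
ΣF_y = 0: A_y + T·sin49° − 65 = 0 → A_y = 65 − 46.4806 × 0.75471 = 29.92 kN.

T = 46.48 kN, A_x = 30.49 kN, A_y = 29.92 kN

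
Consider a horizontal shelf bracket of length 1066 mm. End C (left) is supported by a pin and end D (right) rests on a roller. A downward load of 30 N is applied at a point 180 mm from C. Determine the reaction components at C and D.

Taking moments about C: D_y·1066 − 30·180 = 0 → D_y = 5400/1066 = 5.06567 ≈ 5.066 N.
ΣF_y = 0: C_y + 5.06567 − 30 = 0 → C_y = 24.93 N.
ΣF_x = 0: no horizontal applied forces, so C_x = 0.

C_x = 0, C_y = 24.93 N, D_y = 5.066 N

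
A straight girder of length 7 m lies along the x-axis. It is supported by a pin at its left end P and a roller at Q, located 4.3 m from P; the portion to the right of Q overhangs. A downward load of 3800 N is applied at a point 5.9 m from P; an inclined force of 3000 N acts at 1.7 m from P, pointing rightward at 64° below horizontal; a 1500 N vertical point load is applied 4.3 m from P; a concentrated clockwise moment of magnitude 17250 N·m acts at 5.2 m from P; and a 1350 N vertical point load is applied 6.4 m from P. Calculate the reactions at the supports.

Taking moments about P: Q_y·4.3 − 3800·5.9 − 3000·sin64°·1.7 − 1500·4.3 − 17250 − 1350·6.4 = 0 → Q_y = 59343.8/4.3 = 13800.9 ≈ 13800 N.
ΣF_y = 0: P_y + 13800.9 − 3800 − 3000·sin64° − 1500 − 1350 = 0 → P_y = -4455 N.
ΣF_x = 0: P_x + 3000·cos64° = 0 → P_x = -1315 N.

P_x = -1315 N, P_y = -4455 N, Q_y = 13800 N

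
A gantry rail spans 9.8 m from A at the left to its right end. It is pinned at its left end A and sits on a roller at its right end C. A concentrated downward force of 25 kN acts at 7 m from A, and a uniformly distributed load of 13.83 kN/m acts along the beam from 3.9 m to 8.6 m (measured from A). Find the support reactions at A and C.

Resultant of the distributed load: 13.83 × 4.7 = 65.001 kN at 6.25 m from A.
Taking moments about A: C_y·9.8 − 25·7 − (13.83·4.7)·6.25 = 0 → C_y = 581.25625/9.8 = 59.3119 ≈ 59.31 kN.
ΣF_y = 0: A_y + 59.3119 − 25 − 13.83·4.7 = 0 → A_y = 30.69 kN.
ΣF_x = 0: no horizontal applied forces, so A_x = 0.

A_x = 0, A_y = 30.69 kN, C_y = 59.31 kN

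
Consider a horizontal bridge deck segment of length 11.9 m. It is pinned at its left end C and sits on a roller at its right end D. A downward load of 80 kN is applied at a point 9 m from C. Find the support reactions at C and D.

ΣM about C: D_y·11.9 − 80·9 = 0 → D_y = 720/11.9 = 60.5042 ≈ 60.50 kN.
ΣF_y = 0: C_y + 60.5042 − 80 = 0 → C_y = 19.50 kN.
ΣF_x = 0: no horizontal applied forces, so C_x = 0.

C_x = 0, C_y = 19.50 kN, D_y = 60.50 kN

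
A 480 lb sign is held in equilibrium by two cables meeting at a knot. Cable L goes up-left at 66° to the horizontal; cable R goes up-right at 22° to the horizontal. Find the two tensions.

ΣF_x = 0: −T_L·cos66° + T_R·cos22° = 0 → T_R = 0.43868·T_L.
ΣF_y = 0: T_L·sin66° + T_R·sin22° = 480.
Substitute: T_L·(0.913545 + 0.43868·0.374607) = 480 → T_L = 445.32 ≈ 445.3 lb.
Then T_R = 0.43868 × 445.32 = 195.4 lb.

T_L = 445.3 lb, T_R = 195.4 lb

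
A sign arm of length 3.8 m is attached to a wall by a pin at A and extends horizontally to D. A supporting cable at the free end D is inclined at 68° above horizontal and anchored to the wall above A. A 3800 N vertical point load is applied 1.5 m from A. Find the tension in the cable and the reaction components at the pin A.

T = 1618 N, A_x = 606.0 N, A_y = 2300 N

ΣM about A: T·sin68°·3.8 − 3800·1.5 = 0 → T = 5700/(3.8·0.927184) = 1617.8 ≈ 1618 N.
ΣF_x = 0: A_x − T·cos68° = 0 → A_x = 1617.8 × 0.374607 = 606.0 N.
ΣF_y = 0: A_y + T·sin68° − 3800 = 0 → A_y = 3800 − 1617.8 × 0.927184 = 2300 N.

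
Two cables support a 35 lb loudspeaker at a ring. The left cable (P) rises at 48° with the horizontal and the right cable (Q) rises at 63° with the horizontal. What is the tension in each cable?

ΣF_x = 0: −T_P·cos48° + T_Q·cos63° = 0 → T_Q = 1.47389·T_P.
ΣF_y = 0: T_P·sin48° + T_Q·sin63° = 35.
Substitute: T_P·(0.743145 + 1.47389·0.891007) = 35 → T_P = 17.0201 ≈ 17.02 lb.
Then T_Q = 1.47389 × 17.0201 = 25.09 lb.

T_P = 17.02 lb, T_Q = 25.09 lb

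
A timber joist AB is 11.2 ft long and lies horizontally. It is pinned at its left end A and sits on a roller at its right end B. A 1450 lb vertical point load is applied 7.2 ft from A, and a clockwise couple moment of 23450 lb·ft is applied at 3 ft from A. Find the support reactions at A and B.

ΣM about A: B_y·11.2 − 1450·7.2 − 23450 = 0 → B_y = 33890/11.2 = 3025.89 ≈ 3026 lb.
ΣF_y = 0: A_y + 3025.89 − 1450 = 0 → A_y = -1576 lb.
ΣF_x = 0: no horizontal applied forces, so A_x = 0.

A_x = 0, A_y = -1576 lb, B_y = 3026 lb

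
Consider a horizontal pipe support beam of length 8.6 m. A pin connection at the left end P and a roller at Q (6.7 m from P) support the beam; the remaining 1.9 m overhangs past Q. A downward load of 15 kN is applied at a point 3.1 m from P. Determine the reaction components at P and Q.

Taking moments about P: Q_y·6.7 − 15·3.1 = 0 → Q_y = 46.5/6.7 = 6.9403 ≈ 6.940 kN.
ΣF_y = 0: P_y + 6.9403 − 15 = 0 → P_y = 8.060 kN.
ΣF_x = 0: no horizontal applied forces, so P_x = 0.

P_x = 0, P_y = 8.060 kN, Q_y = 6.940 kN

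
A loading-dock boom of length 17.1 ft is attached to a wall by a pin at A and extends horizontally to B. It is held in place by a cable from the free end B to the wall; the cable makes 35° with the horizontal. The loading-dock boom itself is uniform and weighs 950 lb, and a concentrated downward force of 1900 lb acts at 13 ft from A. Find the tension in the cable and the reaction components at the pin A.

T = 3346 lb, A_x = 2741 lb, A_y = 930.6 lb

ΣM about A: T·sin35°·17.1 − 950·8.55 − 1900·13 = 0 → T = 32822.5/(17.1·0.573576) = 3346.45 ≈ 3346 lb.
ΣF_x = 0: A_x − T·cos35° = 0 → A_x = 3346.45 × 0.819152 = 2741 lb.
ΣF_y = 0: A_y + T·sin35° − 950 − 1900 = 0 → A_y = 2850 − 3346.45 × 0.573576 = 930.6 lb.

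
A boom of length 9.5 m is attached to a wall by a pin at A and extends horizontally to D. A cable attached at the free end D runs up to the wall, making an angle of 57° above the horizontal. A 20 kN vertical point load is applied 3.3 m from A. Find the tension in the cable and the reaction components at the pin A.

ΣM about A: T·sin57°·9.5 − 20·3.3 = 0 → T = 66/(9.5·0.838671) = 8.28378 ≈ 8.284 kN.
ΣF_x = 0: A_x − T·cos57° = 0 → A_x = 8.28378 × 0.544639 = 4.512 kN.
ΣF_y = 0: A_y + T·sin57° − 20 = 0 → A_y = 20 − 8.28378 × 0.838671 = 13.05 kN.

T = 8.284 kN, A_x = 4.512 kN, A_y = 13.05 kN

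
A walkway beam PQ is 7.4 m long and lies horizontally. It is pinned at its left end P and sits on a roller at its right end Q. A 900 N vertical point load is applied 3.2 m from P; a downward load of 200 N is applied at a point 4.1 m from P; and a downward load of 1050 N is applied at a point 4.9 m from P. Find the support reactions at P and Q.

ΣM about P: Q_y·7.4 − 900·3.2 − 200·4.1 − 1050·4.9 = 0 → Q_y = 8845/7.4 = 1195.27 ≈ 1195 N.
ΣF_y = 0: P_y + 1195.27 − 900 − 200 − 1050 = 0 → P_y = 954.7 N.
ΣF_x = 0: no horizontal applied forces, so P_x = 0.

P_x = 0, P_y = 954.7 N, Q_y = 1195 N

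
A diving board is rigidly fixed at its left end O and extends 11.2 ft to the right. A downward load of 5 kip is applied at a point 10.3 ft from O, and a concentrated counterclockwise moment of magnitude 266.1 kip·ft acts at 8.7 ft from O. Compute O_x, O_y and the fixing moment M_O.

ΣF_x = 0: O_x = 0.
ΣF_y = 0: O_y − 5 = 0 → O_y = 5.000 kip.
ΣM about O: M_O − 5·10.3 + 266.1 = 0 → M_O = -214.6 kip·ft.

O_x = 0, O_y = 5.000 kip, M_O = -214.6 kip·ft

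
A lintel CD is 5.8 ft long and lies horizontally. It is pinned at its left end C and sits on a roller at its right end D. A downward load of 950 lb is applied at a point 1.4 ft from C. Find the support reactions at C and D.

ΣM about C: D_y·5.8 − 950·1.4 = 0 → D_y = 1330/5.8 = 229.31 ≈ 229.3 lb.
ΣF_y = 0: C_y + 229.31 − 950 = 0 → C_y = 720.7 lb.
ΣF_x = 0: no horizontal applied forces, so C_x = 0.

C_x = 0, C_y = 720.7 lb, D_y = 229.3 lb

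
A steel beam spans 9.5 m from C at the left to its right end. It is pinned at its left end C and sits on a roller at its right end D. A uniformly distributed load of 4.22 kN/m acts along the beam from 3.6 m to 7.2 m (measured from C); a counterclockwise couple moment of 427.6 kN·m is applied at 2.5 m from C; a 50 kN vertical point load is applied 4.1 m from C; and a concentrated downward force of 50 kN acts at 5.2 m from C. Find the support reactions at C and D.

C_x = 0, C_y = 102.6 kN, D_y = 12.57 kN

Resultant of the distributed load: 4.22 × 3.6 = 15.192 kN at 5.4 m from C.
Taking moments about C: D_y·9.5 − (4.22·3.6)·5.4 + 427.6 − 50·4.1 − 50·5.2 = 0 → D_y = 119.4368/9.5 = 12.5723 ≈ 12.57 kN.
ΣF_y = 0: C_y + 12.5723 − 4.22·3.6 − 50 − 50 = 0 → C_y = 102.6 kN.
ΣF_x = 0: no horizontal applied forces, so C_x = 0.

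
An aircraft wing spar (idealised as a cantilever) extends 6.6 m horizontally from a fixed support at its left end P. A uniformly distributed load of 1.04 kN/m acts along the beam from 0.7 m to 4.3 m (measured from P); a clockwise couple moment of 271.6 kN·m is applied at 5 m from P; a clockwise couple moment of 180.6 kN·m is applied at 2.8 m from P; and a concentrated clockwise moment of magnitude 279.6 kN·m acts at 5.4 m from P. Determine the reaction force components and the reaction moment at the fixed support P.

P_x = 0, P_y = 3.744 kN, M_P = 741.2 kN·m

Resultant of the distributed load: 1.04 × 3.6 = 3.744 kN at 2.5 m from P.
ΣF_x = 0: P_x = 0.
ΣF_y = 0: P_y − 1.04·3.6 = 0 → P_y = 3.744 kN.
ΣM about P: M_P − (1.04·3.6)·2.5 − 271.6 − 180.6 − 279.6 = 0 → M_P = 741.2 kN·m.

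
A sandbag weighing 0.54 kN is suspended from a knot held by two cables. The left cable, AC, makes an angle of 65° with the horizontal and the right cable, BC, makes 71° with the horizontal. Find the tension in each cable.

T_AC = 0.2531 kN, T_BC = 0.3285 kN

ΣF_x = 0: −T_AC·cos65° + T_BC·cos71° = 0 → T_BC = 1.29809·T_AC.
ΣF_y = 0: T_AC·sin65° + T_BC·sin71° = 0.54.
Substitute: T_AC·(0.906308 + 1.29809·0.945519) = 0.54 → T_AC = 0.253084 ≈ 0.2531 kN.
Then T_BC = 1.29809 × 0.253084 = 0.3285 kN.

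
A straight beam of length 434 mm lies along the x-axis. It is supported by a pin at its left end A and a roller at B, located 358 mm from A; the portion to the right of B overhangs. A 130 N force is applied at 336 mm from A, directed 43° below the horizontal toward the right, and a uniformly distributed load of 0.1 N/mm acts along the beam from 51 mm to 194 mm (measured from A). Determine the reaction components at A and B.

Resultant of the distributed load: 0.1 × 143 = 14.3 N at 122.5 mm from A.
Taking moments about A: B_y·358 − 130·sin43°·336 − (0.1·143)·122.5 = 0 → B_y = 31541.4/358 = 88.1045 ≈ 88.10 N.
ΣF_y = 0: A_y + 88.1045 − 130·sin43° − 0.1·143 = 0 → A_y = 14.86 N.
ΣF_x = 0: A_x + 130·cos43° = 0 → A_x = -95.08 N.

A_x = -95.08 N, A_y = 14.86 N, B_y = 88.10 N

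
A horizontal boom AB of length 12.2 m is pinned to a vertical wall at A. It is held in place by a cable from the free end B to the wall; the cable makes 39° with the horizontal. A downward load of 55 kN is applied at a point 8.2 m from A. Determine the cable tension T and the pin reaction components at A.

T = 58.74 kN, A_x = 45.65 kN, A_y = 18.03 kN

ΣM about A: T·sin39°·12.2 − 55·8.2 = 0 → T = 451/(12.2·0.62932) = 58.7415 ≈ 58.74 kN.
ΣF_x = 0: A_x − T·cos39° = 0 → A_x = 58.7415 × 0.777146 = 45.65 kN.
ΣF_y = 0: A_y + T·sin39° − 55 = 0 → A_y = 55 − 58.7415 × 0.62932 = 18.03 kN.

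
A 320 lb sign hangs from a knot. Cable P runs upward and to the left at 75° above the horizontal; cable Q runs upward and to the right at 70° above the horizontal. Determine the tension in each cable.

ΣF_x = 0: −T_P·cos75° + T_Q·cos70° = 0 → T_Q = 0.756736·T_P.
ΣF_y = 0: T_P·sin75° + T_Q·sin70° = 320.
Substitute: T_P·(0.965926 + 0.756736·0.939693) = 320 → T_P = 190.814 ≈ 190.8 lb.
Then T_Q = 0.756736 × 190.814 = 144.4 lb.

T_P = 190.8 lb, T_Q = 144.4 lb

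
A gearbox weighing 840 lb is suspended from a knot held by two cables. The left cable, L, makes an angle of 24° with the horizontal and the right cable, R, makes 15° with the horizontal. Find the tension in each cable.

T_L = 1289 lb, T_R = 1219 lb

ΣF_x = 0: −T_L·cos24° + T_R·cos15° = 0 → T_R = 0.945772·T_L.
ΣF_y = 0: T_L·sin24° + T_R·sin15° = 840.
Substitute: T_L·(0.406737 + 0.945772·0.258819) = 840 → T_L = 1289.29 ≈ 1289 lb.
Then T_R = 0.945772 × 1289.29 = 1219 lb.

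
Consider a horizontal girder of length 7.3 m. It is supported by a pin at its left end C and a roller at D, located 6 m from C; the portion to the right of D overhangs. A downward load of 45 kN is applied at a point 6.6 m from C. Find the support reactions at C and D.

C_x = 0, C_y = -4.500 kN, D_y = 49.50 kN

Taking moments about C: D_y·6 − 45·6.6 = 0 → D_y = 297/6 = 49.50 kN.
ΣF_y = 0: C_y + 49.5 − 45 = 0 → C_y = -4.500 kN.
ΣF_x = 0: no horizontal applied forces, so C_x = 0.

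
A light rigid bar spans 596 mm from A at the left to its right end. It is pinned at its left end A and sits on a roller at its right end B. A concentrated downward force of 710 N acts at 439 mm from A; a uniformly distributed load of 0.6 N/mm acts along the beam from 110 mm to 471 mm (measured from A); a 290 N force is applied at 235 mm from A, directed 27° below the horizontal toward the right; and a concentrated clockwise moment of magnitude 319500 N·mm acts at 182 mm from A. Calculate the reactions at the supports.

A_x = -258.4 N, A_y = -158.3 N, B_y = 1217 N

Resultant of the distributed load: 0.6 × 361 = 216.6 N at 290.5 mm from A.
Taking moments about A: B_y·596 − 710·439 − (0.6·361)·290.5 − 290·sin27°·235 − 319500 = 0 → B_y = 725052/596 = 1216.53 ≈ 1217 N.
ΣF_y = 0: A_y + 1216.53 − 710 − 0.6·361 − 290·sin27° = 0 → A_y = -158.3 N.
ΣF_x = 0: A_x + 290·cos27° = 0 → A_x = -258.4 N.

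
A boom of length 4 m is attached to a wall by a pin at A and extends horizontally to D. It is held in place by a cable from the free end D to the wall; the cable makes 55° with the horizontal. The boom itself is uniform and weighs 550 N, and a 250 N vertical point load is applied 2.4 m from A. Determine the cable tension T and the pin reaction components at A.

T = 518.8 N, A_x = 297.6 N, A_y = 375.0 N

ΣM about A: T·sin55°·4 − 550·2 − 250·2.4 = 0 → T = 1700/(4·0.819152) = 518.829 ≈ 518.8 N.
ΣF_x = 0: A_x − T·cos55° = 0 → A_x = 518.829 × 0.573576 = 297.6 N.
ΣF_y = 0: A_y + T·sin55° − 550 − 250 = 0 → A_y = 800 − 518.829 × 0.819152 = 375.0 N.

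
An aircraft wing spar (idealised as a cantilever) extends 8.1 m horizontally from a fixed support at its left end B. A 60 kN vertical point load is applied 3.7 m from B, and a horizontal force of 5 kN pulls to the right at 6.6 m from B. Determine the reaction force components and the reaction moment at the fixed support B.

B_x = -5.000 kN, B_y = 60.00 kN, M_B = 222.0 kN·m

ΣF_x = 0: B_x + 5 = 0 → B_x = -5.000 kN.
ΣF_y = 0: B_y − 60 = 0 → B_y = 60.00 kN.
ΣM about B: M_B − 60·3.7 = 0 → M_B = 222.0 kN·m.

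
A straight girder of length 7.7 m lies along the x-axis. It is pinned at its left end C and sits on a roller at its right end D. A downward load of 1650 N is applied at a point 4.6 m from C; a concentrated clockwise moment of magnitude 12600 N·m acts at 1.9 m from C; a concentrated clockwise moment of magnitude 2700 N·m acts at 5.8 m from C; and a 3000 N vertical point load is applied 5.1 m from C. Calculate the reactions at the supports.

C_x = 0, C_y = -309.7 N, D_y = 4960 N

Moments about C: D_y·7.7 − 1650·4.6 − 12600 − 2700 − 3000·5.1 = 0 → D_y = 38190/7.7 = 4959.74 ≈ 4960 N.
ΣF_y = 0: C_y + 4959.74 − 1650 − 3000 = 0 → C_y = -309.7 N.
ΣF_x = 0: no horizontal applied forces, so C_x = 0.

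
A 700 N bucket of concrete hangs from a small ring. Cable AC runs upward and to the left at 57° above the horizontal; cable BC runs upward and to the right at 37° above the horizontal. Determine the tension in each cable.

ΣF_x = 0: −T_AC·cos57° + T_BC·cos37° = 0 → T_BC = 0.681962·T_AC.
ΣF_y = 0: T_AC·sin57° + T_BC·sin37° = 700.
Substitute: T_AC·(0.838671 + 0.681962·0.601815) = 700 → T_AC = 560.41 ≈ 560.4 N.
Then T_BC = 0.681962 × 560.41 = 382.2 N.

T_AC = 560.4 N, T_BC = 382.2 N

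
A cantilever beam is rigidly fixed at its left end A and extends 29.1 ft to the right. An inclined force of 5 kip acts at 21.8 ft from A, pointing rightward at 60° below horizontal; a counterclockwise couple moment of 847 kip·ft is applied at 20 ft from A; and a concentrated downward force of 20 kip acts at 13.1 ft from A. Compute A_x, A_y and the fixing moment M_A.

A_x = -2.500 kip, A_y = 24.33 kip, M_A = -490.6 kip·ft

ΣF_x = 0: A_x + 5·cos60° = 0 → A_x = -2.500 kip.
ΣF_y = 0: A_y − 5·sin60° − 20 = 0 → A_y = 24.33 kip.
ΣM about A: M_A − 5·sin60°·21.8 + 847 − 20·13.1 = 0 → M_A = -490.6 kip·ft.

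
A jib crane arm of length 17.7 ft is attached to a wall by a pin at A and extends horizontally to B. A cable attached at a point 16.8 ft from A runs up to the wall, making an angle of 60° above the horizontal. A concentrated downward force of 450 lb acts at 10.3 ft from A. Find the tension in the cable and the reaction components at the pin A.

ΣM about A: T·sin60°·16.8 − 450·10.3 = 0 → T = 4635/(16.8·0.866025) = 318.574 ≈ 318.6 lb.
ΣF_x = 0: A_x − T·cos60° = 0 → A_x = 318.574 × 0.5 = 159.3 lb.
ΣF_y = 0: A_y + T·sin60° − 450 = 0 → A_y = 450 − 318.574 × 0.866025 = 174.1 lb.

T = 318.6 lb, A_x = 159.3 lb, A_y = 174.1 lb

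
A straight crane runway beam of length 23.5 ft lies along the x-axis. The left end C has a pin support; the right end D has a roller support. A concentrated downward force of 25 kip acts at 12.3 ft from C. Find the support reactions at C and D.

Taking moments about C: D_y·23.5 − 25·12.3 = 0 → D_y = 307.5/23.5 = 13.0851 ≈ 13.09 kip.
ΣF_y = 0: C_y + 13.0851 − 25 = 0 → C_y = 11.91 kip.
ΣF_x = 0: no horizontal applied forces, so C_x = 0.

C_x = 0, C_y = 11.91 kip, D_y = 13.09 kip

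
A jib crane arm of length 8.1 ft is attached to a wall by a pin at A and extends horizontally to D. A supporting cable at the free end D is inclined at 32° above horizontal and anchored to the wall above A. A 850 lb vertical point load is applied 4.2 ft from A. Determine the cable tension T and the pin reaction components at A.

ΣM about A: T·sin32°·8.1 − 850·4.2 = 0 → T = 3570/(8.1·0.529919) = 831.713 ≈ 831.7 lb.
ΣF_x = 0: A_x − T·cos32° = 0 → A_x = 831.713 × 0.848048 = 705.3 lb.
ΣF_y = 0: A_y + T·sin32° − 850 = 0 → A_y = 850 − 831.713 × 0.529919 = 409.3 lb.

T = 831.7 lb, A_x = 705.3 lb, A_y = 409.3 lb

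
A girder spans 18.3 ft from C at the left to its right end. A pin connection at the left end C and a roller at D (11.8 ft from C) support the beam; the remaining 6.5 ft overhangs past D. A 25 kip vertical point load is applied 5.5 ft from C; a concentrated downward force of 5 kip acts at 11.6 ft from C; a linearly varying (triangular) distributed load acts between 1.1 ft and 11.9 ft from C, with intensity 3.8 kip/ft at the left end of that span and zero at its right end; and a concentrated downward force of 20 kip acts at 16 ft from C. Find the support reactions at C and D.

C_x = 0, C_y = 18.66 kip, D_y = 51.86 kip

Resultant of the triangular load: ½ × 3.8 × 10.8 = 20.52 kip, acting at 4.7 ft from C (one-third of the span from the peak).
Taking moments about C: D_y·11.8 − 25·5.5 − 5·11.6 − (½·3.8·10.8)·4.7 − 20·16 = 0 → D_y = 611.944/11.8 = 51.8597 ≈ 51.86 kip.
ΣF_y = 0: C_y + 51.8597 − 25 − 5 − ½·3.8·10.8 − 20 = 0 → C_y = 18.66 kip.
ΣF_x = 0: no horizontal applied forces, so C_x = 0.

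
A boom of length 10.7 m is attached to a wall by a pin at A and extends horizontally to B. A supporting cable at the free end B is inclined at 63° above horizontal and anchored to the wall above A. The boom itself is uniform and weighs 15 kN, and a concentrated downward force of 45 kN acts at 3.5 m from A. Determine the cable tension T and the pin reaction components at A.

T = 24.94 kN, A_x = 11.32 kN, A_y = 37.78 kN

ΣM about A: T·sin63°·10.7 − 15·5.35 − 45·3.5 = 0 → T = 237.75/(10.7·0.891007) = 24.9377 ≈ 24.94 kN.
ΣF_x = 0: A_x − T·cos63° = 0 → A_x = 24.9377 × 0.45399 = 11.32 kN.
ΣF_y = 0: A_y + T·sin63° − 15 − 45 = 0 → A_y = 60 − 24.9377 × 0.891007 = 37.78 kN.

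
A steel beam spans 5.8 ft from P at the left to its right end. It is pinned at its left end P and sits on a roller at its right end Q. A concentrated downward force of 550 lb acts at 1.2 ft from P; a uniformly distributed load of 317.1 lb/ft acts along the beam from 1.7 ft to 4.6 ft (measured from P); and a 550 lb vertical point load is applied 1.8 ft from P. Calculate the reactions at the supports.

Resultant of the distributed load: 317.1 × 2.9 = 919.59 lb at 3.15 ft from P.
ΣM about P: Q_y·5.8 − 550·1.2 − (317.1·2.9)·3.15 − 550·1.8 = 0 → Q_y = 4546.7085/5.8 = 783.915 ≈ 783.9 lb.
ΣF_y = 0: P_y + 783.915 − 550 − 317.1·2.9 − 550 = 0 → P_y = 1236 lb.
ΣF_x = 0: no horizontal applied forces, so P_x = 0.

P_x = 0, P_y = 1236 lb, Q_y = 783.9 lb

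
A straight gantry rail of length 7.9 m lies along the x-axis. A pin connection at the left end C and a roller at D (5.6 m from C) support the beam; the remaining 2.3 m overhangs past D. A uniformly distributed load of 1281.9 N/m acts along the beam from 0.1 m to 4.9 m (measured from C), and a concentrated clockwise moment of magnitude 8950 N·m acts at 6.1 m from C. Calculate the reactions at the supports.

Resultant of the distributed load: 1281.9 × 4.8 = 6153.12 N at 2.5 m from C.
Moments about C: D_y·5.6 − (1281.9·4.8)·2.5 − 8950 = 0 → D_y = 24332.8/5.6 = 4345.14 ≈ 4345 N.
ΣF_y = 0: C_y + 4345.14 − 1281.9·4.8 = 0 → C_y = 1808 N.
ΣF_x = 0: no horizontal applied forces, so C_x = 0.

C_x = 0, C_y = 1808 N, D_y = 4345 N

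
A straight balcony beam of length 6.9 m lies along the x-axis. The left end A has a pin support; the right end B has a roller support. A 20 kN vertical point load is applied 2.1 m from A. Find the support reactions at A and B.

A_x = 0, A_y = 13.91 kN, B_y = 6.087 kN

Moments about A: B_y·6.9 − 20·2.1 = 0 → B_y = 42/6.9 = 6.08696 ≈ 6.087 kN.
ΣF_y = 0: A_y + 6.08696 − 20 = 0 → A_y = 13.91 kN.
ΣF_x = 0: no horizontal applied forces, so A_x = 0.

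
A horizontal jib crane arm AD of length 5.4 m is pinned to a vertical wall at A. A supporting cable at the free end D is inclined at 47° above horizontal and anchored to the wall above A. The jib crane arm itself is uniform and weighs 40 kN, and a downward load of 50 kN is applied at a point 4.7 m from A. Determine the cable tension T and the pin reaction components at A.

ΣM about A: T·sin47°·5.4 − 40·2.7 − 50·4.7 = 0 → T = 343/(5.4·0.731354) = 86.8506 ≈ 86.85 kN.
ΣF_x = 0: A_x − T·cos47° = 0 → A_x = 86.8506 × 0.681998 = 59.23 kN.
ΣF_y = 0: A_y + T·sin47° − 40 − 50 = 0 → A_y = 90 − 86.8506 × 0.731354 = 26.48 kN.

T = 86.85 kN, A_x = 59.23 kN, A_y = 26.48 kN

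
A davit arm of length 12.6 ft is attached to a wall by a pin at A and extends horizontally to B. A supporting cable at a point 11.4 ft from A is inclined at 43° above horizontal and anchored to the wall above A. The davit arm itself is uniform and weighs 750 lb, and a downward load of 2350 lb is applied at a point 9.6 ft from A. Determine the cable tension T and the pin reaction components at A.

ΣM about A: T·sin43°·11.4 − 750·6.3 − 2350·9.6 = 0 → T = 27285/(11.4·0.681998) = 3509.43 ≈ 3509 lb.
ΣF_x = 0: A_x − T·cos43° = 0 → A_x = 3509.43 × 0.731354 = 2567 lb.
ΣF_y = 0: A_y + T·sin43° − 750 − 2350 = 0 → A_y = 3100 − 3509.43 × 0.681998 = 706.6 lb.

T = 3509 lb, A_x = 2567 lb, A_y = 706.6 lb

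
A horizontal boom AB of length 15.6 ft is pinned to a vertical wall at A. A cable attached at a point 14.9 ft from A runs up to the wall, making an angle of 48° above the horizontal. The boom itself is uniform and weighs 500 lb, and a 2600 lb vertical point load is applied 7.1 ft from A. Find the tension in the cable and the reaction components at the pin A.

T = 2019 lb, A_x = 1351 lb, A_y = 1599 lb

ΣM about A: T·sin48°·14.9 − 500·7.8 − 2600·7.1 = 0 → T = 22360/(14.9·0.743145) = 2019.35 ≈ 2019 lb.
ΣF_x = 0: A_x − T·cos48° = 0 → A_x = 2019.35 × 0.669131 = 1351 lb.
ΣF_y = 0: A_y + T·sin48° − 500 − 2600 = 0 → A_y = 3100 − 2019.35 × 0.743145 = 1599 lb.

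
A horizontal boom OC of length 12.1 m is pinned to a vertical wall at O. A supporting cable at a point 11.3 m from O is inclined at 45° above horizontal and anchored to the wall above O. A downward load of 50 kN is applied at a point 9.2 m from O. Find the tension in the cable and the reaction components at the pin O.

T = 57.57 kN, O_x = 40.71 kN, O_y = 9.292 kN

ΣM about O: T·sin45°·11.3 − 50·9.2 = 0 → T = 460/(11.3·0.707107) = 57.5697 ≈ 57.57 kN.
ΣF_x = 0: O_x − T·cos45° = 0 → O_x = 57.5697 × 0.707107 = 40.71 kN.
ΣF_y = 0: O_y + T·sin45° − 50 = 0 → O_y = 50 − 57.5697 × 0.707107 = 9.292 kN.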